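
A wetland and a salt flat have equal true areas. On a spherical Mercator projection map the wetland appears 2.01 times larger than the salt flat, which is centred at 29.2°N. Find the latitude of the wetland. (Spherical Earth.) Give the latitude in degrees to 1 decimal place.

On Mercator, (apparent₁)/(apparent₂) = sec²φ₁ / sec²φ₂ when true areas are equal.
cos²φ₂ / cos²φ₁ = 2.01  ⇒  cos φ₁ = cos 29.2° / √2.01 = 0.8729/1.418 = 0.6157.
φ₁ = arccos(0.6157) ≈ 52.0°.

52.0°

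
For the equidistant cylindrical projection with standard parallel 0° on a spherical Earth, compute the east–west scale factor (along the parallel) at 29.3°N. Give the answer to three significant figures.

For the equirectangular projection with φ₀ = 0 (plate carrée), h = 1 along meridians and k = sec φ along parallels.
k = 1/cos 29.3° = 1/0.8721 = 1.147.

1.15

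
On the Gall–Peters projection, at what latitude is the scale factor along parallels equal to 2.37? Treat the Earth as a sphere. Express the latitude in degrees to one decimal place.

72.6°

Gall–Peters is a cylindrical equal-area projection with standard parallels at ±45°. For cylindrical equal-area with standard parallel φ₀, h = cos φ / cos φ₀ and k = cos φ₀ / cos φ, so h·k = 1.
k = cos φ₀ / cos φ = 2.37  ⇒  cos φ = cos 45° / 2.37 = 0.2984.
φ = arccos(0.2984) ≈ 72.6°.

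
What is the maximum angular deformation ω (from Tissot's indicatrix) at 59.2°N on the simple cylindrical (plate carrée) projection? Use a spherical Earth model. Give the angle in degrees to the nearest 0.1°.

In the plate carrée (x = Rλ, y = Rφ), meridians are true-scale (h = 1) and parallels are stretched by k = sec φ.
At 59.2°: h = 1.000, k = 1.953; principal scales a = 1.953, b = 1.000.
sin(ω/2) = (a − b)/(a + b) = 0.9530/2.953 = 0.3227, so ω = 2 arcsin(0.3227) ≈ 37.7°.

37.7°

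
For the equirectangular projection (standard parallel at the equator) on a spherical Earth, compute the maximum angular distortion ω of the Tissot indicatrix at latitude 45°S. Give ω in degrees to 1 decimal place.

For the equirectangular projection with φ₀ = 0 (plate carrée), h = 1 along meridians and k = sec φ along parallels.
At 45°: h = 1.000, k = 1.414; principal scales a = 1.414, b = 1.000.
sin(ω/2) = (a − b)/(a + b) = 0.4142/2.414 = 0.1716, so ω = 2 arcsin(0.1716) ≈ 19.8°.

19.8°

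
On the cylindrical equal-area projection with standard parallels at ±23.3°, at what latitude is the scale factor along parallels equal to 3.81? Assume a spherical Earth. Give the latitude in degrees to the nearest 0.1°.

76.1°

For cylindrical equal-area with standard parallel φ₀, h = cos φ / cos φ₀ and k = cos φ₀ / cos φ, so h·k = 1.
k = cos φ₀ / cos φ = 3.81  ⇒  cos φ = cos 23.3° / 3.81 = 0.2411.
φ = arccos(0.2411) ≈ 76.1°.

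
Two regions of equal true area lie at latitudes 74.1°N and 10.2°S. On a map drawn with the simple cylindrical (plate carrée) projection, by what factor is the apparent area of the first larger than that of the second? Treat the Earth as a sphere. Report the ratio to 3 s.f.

3.59

For the equirectangular projection with φ₀ = 0 (plate carrée), h = 1 along meridians and k = sec φ along parallels.
Areal scale at 74.1°: h·k = 1.000 × 3.650 = 3.650.
Areal scale at 10.2°: h·k = 1.000 × 1.016 = 1.016.
Ratio = 3.650/1.016 ≈ 3.59.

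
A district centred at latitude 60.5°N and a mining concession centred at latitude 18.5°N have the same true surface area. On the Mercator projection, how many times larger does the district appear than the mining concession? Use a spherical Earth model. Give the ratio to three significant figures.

On Mercator, area is exaggerated by sec²φ = 1/cos²φ.
At 60.5°: sec²(60.5°) = 1/0.4924² = 4.124.
At 18.5°: sec²(18.5°) = 1/0.9483² = 1.112.
Ratio = 4.124/1.112 = cos²(18.5°)/cos²(60.5°) ≈ 3.71.

3.71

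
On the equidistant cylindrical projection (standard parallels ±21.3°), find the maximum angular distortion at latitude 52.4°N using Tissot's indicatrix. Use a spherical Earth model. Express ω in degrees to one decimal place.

24.1°

With standard parallel φ₀ = 21.3°, the equirectangular projection gives x = Rλ cos φ₀, y = Rφ, so h = 1 and k = cos 21.3° / cos φ.
At 52.4°: h = 1.000, k = 1.527; principal scales a = 1.527, b = 1.000.
sin(ω/2) = (a − b)/(a + b) = 0.5270/2.527 = 0.2085, so ω = 2 arcsin(0.2085) ≈ 24.1°.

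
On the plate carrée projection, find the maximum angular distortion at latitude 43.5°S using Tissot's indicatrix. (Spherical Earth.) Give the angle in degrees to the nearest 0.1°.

18.3°

Plate carrée maps x = Rλ, y = Rφ. The meridian scale is h = 1 and the parallel scale is k = 1/cos φ = sec φ.
At 43.5°: h = 1.000, k = 1.379; principal scales a = 1.379, b = 1.000.
sin(ω/2) = (a − b)/(a + b) = 0.3786/2.379 = 0.1592, so ω = 2 arcsin(0.1592) ≈ 18.3°.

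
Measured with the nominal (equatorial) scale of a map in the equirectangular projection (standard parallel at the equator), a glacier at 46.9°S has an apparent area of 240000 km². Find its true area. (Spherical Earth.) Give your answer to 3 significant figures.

Plate carrée maps x = Rλ, y = Rφ. The meridian scale is h = 1 and the parallel scale is k = 1/cos φ = sec φ.
Areal scale = h·k = 1 × sec φ; at 46.9°, h = 1.000, k = 1.464, so h·k = 1.464.
True area = apparent / (areal scale) = 240000 / 1.464 ≈ 164000 km².

164000 km²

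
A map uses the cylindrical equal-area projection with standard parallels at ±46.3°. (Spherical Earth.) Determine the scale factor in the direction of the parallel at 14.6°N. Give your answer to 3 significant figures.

Cylindrical equal-area (φ₀ = 46.3°): h = cos φ / cos 46.3° along meridians, k = cos 46.3° / cos φ along parallels; h·k = 1.
k = cos 46.3° / cos 14.6° = 0.6909/0.9677 = 0.7139.

0.714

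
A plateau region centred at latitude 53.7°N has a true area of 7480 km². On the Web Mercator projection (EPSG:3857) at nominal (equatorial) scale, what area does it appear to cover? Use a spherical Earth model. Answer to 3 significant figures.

Mercator is conformal, so the point scale is isotropic: h = k = sec φ = 1/cos φ.
Areal scale = k² = sec²φ = 1/cos²(53.7°) = 1/0.5920² = 2.853.
Apparent area = 7480 × 2.853 ≈ 21300 km².

21300 km²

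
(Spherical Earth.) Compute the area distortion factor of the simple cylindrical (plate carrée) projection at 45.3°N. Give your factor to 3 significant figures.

Plate carrée maps x = Rλ, y = Rφ. The meridian scale is h = 1 and the parallel scale is k = 1/cos φ = sec φ.
Areal scale = h·k = 1 × sec φ; at 45.3°, h = 1.000, k = 1.422, so h·k = 1.422.

1.42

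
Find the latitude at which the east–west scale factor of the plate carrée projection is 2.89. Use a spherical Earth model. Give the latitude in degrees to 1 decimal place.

69.8°

Plate carrée: h = 1, k = sec φ along parallels.
sec φ = 2.89  ⇒  cos φ = 0.3460  ⇒  φ ≈ 69.8°.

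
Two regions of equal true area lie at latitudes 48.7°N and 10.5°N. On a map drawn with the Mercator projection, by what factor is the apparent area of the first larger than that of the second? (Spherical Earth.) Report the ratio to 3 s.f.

On Mercator, area is exaggerated by sec²φ = 1/cos²φ.
At 48.7°: sec²(48.7°) = 1/0.6600² = 2.296.
At 10.5°: sec²(10.5°) = 1/0.9833² = 1.034.
Ratio = 2.296/1.034 = cos²(10.5°)/cos²(48.7°) ≈ 2.22.

2.22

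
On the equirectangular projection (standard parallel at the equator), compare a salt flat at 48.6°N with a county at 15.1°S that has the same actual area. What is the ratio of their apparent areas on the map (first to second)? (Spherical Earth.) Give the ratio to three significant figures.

1.46

For the equirectangular projection with φ₀ = 0 (plate carrée), h = 1 along meridians and k = sec φ along parallels.
Areal scale at 48.6°: h·k = 1.000 × 1.512 = 1.512.
Areal scale at 15.1°: h·k = 1.000 × 1.036 = 1.036.
Ratio = 1.512/1.036 ≈ 1.46.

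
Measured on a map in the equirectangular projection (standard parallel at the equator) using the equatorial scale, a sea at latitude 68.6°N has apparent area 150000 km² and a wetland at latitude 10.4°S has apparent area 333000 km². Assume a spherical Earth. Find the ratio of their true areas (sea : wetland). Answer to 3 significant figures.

Plate carrée has h = 1 and k = sec φ, giving areal scale sec φ; true area = (apparent area) · cos φ.
True area of sea: 150000 × cos(68.6°) = 150000 × 0.3649 = 54730 km².
True area of wetland: 333000 × cos(10.4°) = 333000 × 0.9836 = 327500 km².
Ratio = 54730 / 327500 ≈ 0.167.

0.167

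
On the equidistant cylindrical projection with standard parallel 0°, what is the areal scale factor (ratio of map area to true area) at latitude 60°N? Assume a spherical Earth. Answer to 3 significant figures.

2.00

Plate carrée maps x = Rλ, y = Rφ. The meridian scale is h = 1 and the parallel scale is k = 1/cos φ = sec φ.
Areal scale = h·k = 1 × sec φ; at 60°, h = 1.000, k = 2.000, so h·k = 2.000.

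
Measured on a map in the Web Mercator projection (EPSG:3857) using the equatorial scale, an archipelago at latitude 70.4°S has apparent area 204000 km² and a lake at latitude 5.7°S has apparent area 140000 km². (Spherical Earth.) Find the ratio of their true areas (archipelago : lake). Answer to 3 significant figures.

0.166

On Mercator the areal scale is sec²φ, so true area = apparent × cos²φ.
True area of archipelago: 204000 × cos²(70.4°) = 204000 × 0.1125 = 22960 km².
True area of lake: 140000 × cos²(5.7°) = 140000 × 0.9901 = 138600 km².
Ratio = 22960 / 138600 ≈ 0.166.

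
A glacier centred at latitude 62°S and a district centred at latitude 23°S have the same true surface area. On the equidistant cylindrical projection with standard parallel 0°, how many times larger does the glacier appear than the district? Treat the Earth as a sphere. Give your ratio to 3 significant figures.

For the equirectangular projection with φ₀ = 0 (plate carrée), h = 1 along meridians and k = sec φ along parallels.
Areal scale at 62°: h·k = 1.000 × 2.130 = 2.130.
Areal scale at 23°: h·k = 1.000 × 1.086 = 1.086.
Ratio = 2.130/1.086 ≈ 1.96.

1.96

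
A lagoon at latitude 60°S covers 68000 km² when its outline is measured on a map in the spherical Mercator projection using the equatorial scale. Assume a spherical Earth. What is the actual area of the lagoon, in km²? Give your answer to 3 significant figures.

The Mercator projection is conformal; its linear scale factor is the same in every direction and equals sec φ = 1/cos φ.
Areal scale = k² = sec²φ = 1/cos²(60°) = 1/0.5000² = 4.000.
True area = apparent / (areal scale) = 68000 / 4.000 ≈ 17000 km².

17000 km²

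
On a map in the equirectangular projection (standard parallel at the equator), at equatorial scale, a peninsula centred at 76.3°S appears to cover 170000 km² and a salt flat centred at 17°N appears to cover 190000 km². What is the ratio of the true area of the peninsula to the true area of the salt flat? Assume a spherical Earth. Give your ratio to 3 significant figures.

Plate carrée has h = 1 and k = sec φ, giving areal scale sec φ; true area = (apparent area) · cos φ.
True area of peninsula: 170000 × cos(76.3°) = 170000 × 0.2368 = 40260 km².
True area of salt flat: 190000 × cos(17°) = 190000 × 0.9563 = 181700 km².
Ratio = 40260 / 181700 ≈ 0.222.

0.222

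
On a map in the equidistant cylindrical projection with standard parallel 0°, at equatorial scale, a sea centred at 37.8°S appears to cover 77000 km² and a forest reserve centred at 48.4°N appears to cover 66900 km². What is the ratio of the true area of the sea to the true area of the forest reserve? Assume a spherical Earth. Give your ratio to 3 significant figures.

1.37

On the plate carrée, areal scale = h·k = 1 × sec φ, so true area = apparent × cos φ.
True area of sea: 77000 × cos(37.8°) = 77000 × 0.7902 = 60840 km².
True area of forest reserve: 66900 × cos(48.4°) = 66900 × 0.6639 = 44420 km².
Ratio = 60840 / 44420 ≈ 1.37.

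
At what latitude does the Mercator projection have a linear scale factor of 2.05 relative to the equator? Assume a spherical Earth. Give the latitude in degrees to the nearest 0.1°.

60.8°

Mercator scale is k = sec φ = 1/cos φ.
1/cos φ = 2.05  ⇒  cos φ = 0.4878  ⇒  φ = arccos(0.4878) ≈ 60.8°.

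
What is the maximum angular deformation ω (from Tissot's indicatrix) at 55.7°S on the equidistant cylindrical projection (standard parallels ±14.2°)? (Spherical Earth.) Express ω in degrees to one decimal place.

In the equirectangular projection with standard parallel φ₀ = 14.2° (x = Rλ cos φ₀, y = Rφ), meridians are true-scale (h = 1) and the parallel scale is k = cos φ₀ / cos φ.
At 55.7°: h = 1.000, k = 1.720; principal scales a = 1.720, b = 1.000.
sin(ω/2) = (a − b)/(a + b) = 0.7203/2.720 = 0.2648, so ω = 2 arcsin(0.2648) ≈ 30.7°.

30.7°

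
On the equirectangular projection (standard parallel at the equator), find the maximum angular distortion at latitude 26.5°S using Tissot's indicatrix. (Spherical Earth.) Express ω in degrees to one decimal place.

6.4°

Plate carrée maps x = Rλ, y = Rφ. The meridian scale is h = 1 and the parallel scale is k = 1/cos φ = sec φ.
At 26.5°: h = 1.000, k = 1.117; principal scales a = 1.117, b = 1.000.
sin(ω/2) = (a − b)/(a + b) = 0.1174/2.117 = 0.05545, so ω = 2 arcsin(0.05545) ≈ 6.4°.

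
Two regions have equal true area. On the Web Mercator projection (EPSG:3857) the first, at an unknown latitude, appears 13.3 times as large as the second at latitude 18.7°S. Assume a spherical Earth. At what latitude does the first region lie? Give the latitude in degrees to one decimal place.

Mercator areal scale is sec²φ, so apparent-area ratio = sec²φ₁ / sec²φ₂ = cos²φ₂ / cos²φ₁.
cos²φ₂ / cos²φ₁ = 13.3  ⇒  cos φ₁ = cos 18.7° / √13.3 = 0.9472/3.647 = 0.2597.
φ₁ = arccos(0.2597) ≈ 74.9°.

74.9°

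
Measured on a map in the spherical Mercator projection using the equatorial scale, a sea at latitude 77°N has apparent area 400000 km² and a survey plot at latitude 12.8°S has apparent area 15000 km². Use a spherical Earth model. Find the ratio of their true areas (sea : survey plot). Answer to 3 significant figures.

On Mercator the areal scale is sec²φ, so true area = apparent × cos²φ.
True area of sea: 400000 × cos²(77°) = 400000 × 0.05060 = 20240 km².
True area of survey plot: 15000 × cos²(12.8°) = 15000 × 0.9509 = 14260 km².
Ratio = 20240 / 14260 ≈ 1.42.

1.42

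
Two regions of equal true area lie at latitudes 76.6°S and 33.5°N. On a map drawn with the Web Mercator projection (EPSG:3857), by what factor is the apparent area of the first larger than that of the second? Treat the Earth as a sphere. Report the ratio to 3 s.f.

12.9

Mercator is conformal with k = sec φ, so areal scale = k² = sec²φ.
At 76.6°: sec²(76.6°) = 1/0.2317² = 18.62.
At 33.5°: sec²(33.5°) = 1/0.8339² = 1.438.
Ratio = 18.62/1.438 = cos²(33.5°)/cos²(76.6°) ≈ 12.9.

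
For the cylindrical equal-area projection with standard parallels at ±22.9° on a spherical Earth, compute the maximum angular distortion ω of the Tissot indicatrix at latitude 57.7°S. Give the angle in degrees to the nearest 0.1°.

59.5°

Cylindrical equal-area (φ₀ = 22.9°): h = cos φ / cos 22.9° along meridians, k = cos 22.9° / cos φ along parallels; h·k = 1.
At 57.7°: h = 0.5801, k = 1.724; principal scales a = 1.724, b = 0.5801.
sin(ω/2) = (a − b)/(a + b) = 1.144/2.304 = 0.4965, so ω = 2 arcsin(0.4965) ≈ 59.5°.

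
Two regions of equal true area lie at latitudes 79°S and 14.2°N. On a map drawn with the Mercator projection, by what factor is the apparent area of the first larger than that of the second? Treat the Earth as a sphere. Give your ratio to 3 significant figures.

25.8

Mercator areal scale is sec²φ.
At 79°: sec²(79°) = 1/0.1908² = 27.47.
At 14.2°: sec²(14.2°) = 1/0.9694² = 1.064.
Ratio = 27.47/1.064 = cos²(14.2°)/cos²(79°) ≈ 25.8.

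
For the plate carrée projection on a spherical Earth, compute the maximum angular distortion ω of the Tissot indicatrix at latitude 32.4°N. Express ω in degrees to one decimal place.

Plate carrée maps x = Rλ, y = Rφ. The meridian scale is h = 1 and the parallel scale is k = 1/cos φ = sec φ.
At 32.4°: h = 1.000, k = 1.184; principal scales a = 1.184, b = 1.000.
sin(ω/2) = (a − b)/(a + b) = 0.1844/2.184 = 0.08441, so ω = 2 arcsin(0.08441) ≈ 9.7°.

9.7°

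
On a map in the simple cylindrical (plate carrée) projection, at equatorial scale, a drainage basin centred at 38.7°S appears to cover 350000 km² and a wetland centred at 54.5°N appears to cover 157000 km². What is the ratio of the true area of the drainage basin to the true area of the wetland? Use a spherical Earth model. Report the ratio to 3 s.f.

On the plate carrée, areal scale = h·k = 1 × sec φ, so true area = apparent × cos φ.
True area of drainage basin: 350000 × cos(38.7°) = 350000 × 0.7804 = 273200 km².
True area of wetland: 157000 × cos(54.5°) = 157000 × 0.5807 = 91170 km².
Ratio = 273200 / 91170 ≈ 3.00.

3.00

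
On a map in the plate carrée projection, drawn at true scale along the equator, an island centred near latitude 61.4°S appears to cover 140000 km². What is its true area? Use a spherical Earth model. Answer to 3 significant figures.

For the equirectangular projection with φ₀ = 0 (plate carrée), h = 1 along meridians and k = sec φ along parallels.
Areal scale = h·k = 1 × sec φ; at 61.4°, h = 1.000, k = 2.089, so h·k = 2.089.
True area = apparent / (areal scale) = 140000 / 2.089 ≈ 67000 km².

67000 km²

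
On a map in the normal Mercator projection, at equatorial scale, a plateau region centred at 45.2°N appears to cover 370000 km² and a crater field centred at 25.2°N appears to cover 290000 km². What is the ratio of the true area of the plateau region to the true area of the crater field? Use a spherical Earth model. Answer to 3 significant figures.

Since Mercator area scale is 1/cos²φ, the true area equals the apparent area multiplied by cos²φ.
True area of plateau region: 370000 × cos²(45.2°) = 370000 × 0.4965 = 183700 km².
True area of crater field: 290000 × cos²(25.2°) = 290000 × 0.8187 = 237400 km².
Ratio = 183700 / 237400 ≈ 0.774.

0.774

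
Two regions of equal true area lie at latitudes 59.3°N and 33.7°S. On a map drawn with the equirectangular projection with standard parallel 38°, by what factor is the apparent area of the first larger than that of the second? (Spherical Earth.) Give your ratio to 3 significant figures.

1.63

The equidistant cylindrical projection with φ₀ = 38° has h = 1 (meridians true) and k = cos φ₀ / cos φ along parallels.
Areal scale at 59.3°: h·k = 1.000 × 1.543 = 1.543.
Areal scale at 33.7°: h·k = 1.000 × 0.9472 = 0.9472.
Ratio = 1.543/0.9472 ≈ 1.63.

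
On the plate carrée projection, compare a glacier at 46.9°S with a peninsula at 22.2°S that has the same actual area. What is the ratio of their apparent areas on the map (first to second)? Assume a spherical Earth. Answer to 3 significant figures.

1.36

For the equirectangular projection with φ₀ = 0 (plate carrée), h = 1 along meridians and k = sec φ along parallels.
Areal scale at 46.9°: h·k = 1.000 × 1.464 = 1.464.
Areal scale at 22.2°: h·k = 1.000 × 1.080 = 1.080.
Ratio = 1.464/1.080 ≈ 1.36.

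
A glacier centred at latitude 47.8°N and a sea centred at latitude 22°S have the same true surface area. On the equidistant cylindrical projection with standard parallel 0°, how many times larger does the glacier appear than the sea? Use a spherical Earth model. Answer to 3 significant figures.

1.38

In the plate carrée (x = Rλ, y = Rφ), meridians are true-scale (h = 1) and parallels are stretched by k = sec φ.
Areal scale at 47.8°: h·k = 1.000 × 1.489 = 1.489.
Areal scale at 22°: h·k = 1.000 × 1.079 = 1.079.
Ratio = 1.489/1.079 ≈ 1.38.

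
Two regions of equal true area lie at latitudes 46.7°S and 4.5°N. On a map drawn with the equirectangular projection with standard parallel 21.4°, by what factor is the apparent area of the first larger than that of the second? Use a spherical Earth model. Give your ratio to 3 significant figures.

1.45

In the equirectangular projection with standard parallel φ₀ = 21.4° (x = Rλ cos φ₀, y = Rφ), meridians are true-scale (h = 1) and the parallel scale is k = cos φ₀ / cos φ.
Areal scale at 46.7°: h·k = 1.000 × 1.358 = 1.358.
Areal scale at 4.5°: h·k = 1.000 × 0.9339 = 0.9339.
Ratio = 1.358/0.9339 ≈ 1.45.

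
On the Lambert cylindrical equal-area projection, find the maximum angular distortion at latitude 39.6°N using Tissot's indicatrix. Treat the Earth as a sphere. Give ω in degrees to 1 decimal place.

29.5°

The Lambert cylindrical equal-area projection is the cylindrical equal-area projection with its standard parallel at the equator (φ₀ = 0). A cylindrical equal-area projection with standard parallel φ₀ has meridian scale h = cos φ / cos φ₀ and parallel scale k = cos φ₀ / cos φ (so areas are preserved, h·k = 1).
At 39.6°: h = 0.7705, k = 1.298; principal scales a = 1.298, b = 0.7705.
sin(ω/2) = (a − b)/(a + b) = 0.5273/2.068 = 0.2549, so ω = 2 arcsin(0.2549) ≈ 29.5°.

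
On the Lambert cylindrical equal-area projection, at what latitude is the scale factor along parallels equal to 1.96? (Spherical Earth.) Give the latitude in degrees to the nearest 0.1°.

59.3°

The Lambert cylindrical equal-area projection is the cylindrical equal-area projection with its standard parallel at the equator (φ₀ = 0). For cylindrical equal-area with standard parallel φ₀, h = cos φ / cos φ₀ and k = cos φ₀ / cos φ, so h·k = 1.
k = cos φ₀ / cos φ = 1.96  ⇒  cos φ = cos 0° / 1.96 = 0.5102.
φ = arccos(0.5102) ≈ 59.3°.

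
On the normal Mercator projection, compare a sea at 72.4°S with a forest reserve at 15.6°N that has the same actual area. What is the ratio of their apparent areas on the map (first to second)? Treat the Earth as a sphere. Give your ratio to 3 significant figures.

10.1

Mercator is conformal with k = sec φ, so areal scale = k² = sec²φ.
At 72.4°: sec²(72.4°) = 1/0.3024² = 10.94.
At 15.6°: sec²(15.6°) = 1/0.9632² = 1.078.
Ratio = 10.94/1.078 = cos²(15.6°)/cos²(72.4°) ≈ 10.1.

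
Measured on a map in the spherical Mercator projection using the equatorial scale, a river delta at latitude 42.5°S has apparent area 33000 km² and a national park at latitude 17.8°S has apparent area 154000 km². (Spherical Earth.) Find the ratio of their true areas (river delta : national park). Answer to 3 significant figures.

Mercator's areal exaggeration is sec²φ; hence true area = (apparent area) · cos²φ.
True area of river delta: 33000 × cos²(42.5°) = 33000 × 0.5436 = 17940 km².
True area of national park: 154000 × cos²(17.8°) = 154000 × 0.9066 = 139600 km².
Ratio = 17940 / 139600 ≈ 0.128.

0.128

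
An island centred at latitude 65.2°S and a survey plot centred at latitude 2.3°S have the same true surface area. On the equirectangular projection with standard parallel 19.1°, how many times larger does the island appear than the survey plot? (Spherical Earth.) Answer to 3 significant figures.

2.38

The equidistant cylindrical projection with φ₀ = 19.1° has h = 1 (meridians true) and k = cos φ₀ / cos φ along parallels.
Areal scale at 65.2°: h·k = 1.000 × 2.253 = 2.253.
Areal scale at 2.3°: h·k = 1.000 × 0.9457 = 0.9457.
Ratio = 2.253/0.9457 ≈ 2.38.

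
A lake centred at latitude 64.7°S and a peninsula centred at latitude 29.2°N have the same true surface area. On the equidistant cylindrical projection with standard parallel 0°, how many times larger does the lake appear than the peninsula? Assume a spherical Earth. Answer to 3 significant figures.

For the equirectangular projection with φ₀ = 0 (plate carrée), h = 1 along meridians and k = sec φ along parallels.
Areal scale at 64.7°: h·k = 1.000 × 2.340 = 2.340.
Areal scale at 29.2°: h·k = 1.000 × 1.146 = 1.146.
Ratio = 2.340/1.146 ≈ 2.04.

2.04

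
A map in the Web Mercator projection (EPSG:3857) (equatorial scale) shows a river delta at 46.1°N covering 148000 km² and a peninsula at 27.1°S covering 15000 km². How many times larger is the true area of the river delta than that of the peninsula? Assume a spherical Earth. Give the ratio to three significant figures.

Mercator's areal exaggeration is sec²φ; hence true area = (apparent area) · cos²φ.
True area of river delta: 148000 × cos²(46.1°) = 148000 × 0.4808 = 71160 km².
True area of peninsula: 15000 × cos²(27.1°) = 15000 × 0.7925 = 11890 km².
Ratio = 71160 / 11890 ≈ 5.99.

5.99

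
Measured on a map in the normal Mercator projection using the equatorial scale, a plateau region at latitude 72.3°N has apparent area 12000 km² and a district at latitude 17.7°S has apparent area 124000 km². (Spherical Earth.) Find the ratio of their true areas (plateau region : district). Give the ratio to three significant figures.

Since Mercator area scale is 1/cos²φ, the true area equals the apparent area multiplied by cos²φ.
True area of plateau region: 12000 × cos²(72.3°) = 12000 × 0.09244 = 1109 km².
True area of district: 124000 × cos²(17.7°) = 124000 × 0.9076 = 112500 km².
Ratio = 1109 / 112500 ≈ 0.00986.

0.00986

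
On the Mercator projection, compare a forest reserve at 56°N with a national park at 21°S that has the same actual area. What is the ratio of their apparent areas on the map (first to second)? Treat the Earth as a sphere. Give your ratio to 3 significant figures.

2.79

On Mercator, area is exaggerated by sec²φ = 1/cos²φ.
At 56°: sec²(56°) = 1/0.5592² = 3.198.
At 21°: sec²(21°) = 1/0.9336² = 1.147.
Ratio = 3.198/1.147 = cos²(21°)/cos²(56°) ≈ 2.79.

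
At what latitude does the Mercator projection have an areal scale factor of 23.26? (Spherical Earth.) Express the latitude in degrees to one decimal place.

78.0°

Mercator areal scale is sec²φ.
sec²φ = 23.26  ⇒  cos²φ = 0.04299  ⇒  cos φ = 0.2073.
φ = arccos(0.2073) ≈ 78.0°.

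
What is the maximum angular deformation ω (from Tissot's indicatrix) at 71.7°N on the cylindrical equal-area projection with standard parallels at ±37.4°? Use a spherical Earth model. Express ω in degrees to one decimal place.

For cylindrical equal-area with standard parallel φ₀, h = cos φ / cos φ₀ and k = cos φ₀ / cos φ, so h·k = 1.
At 71.7°: h = 0.3953, k = 2.530; principal scales a = 2.530, b = 0.3953.
sin(ω/2) = (a − b)/(a + b) = 2.135/2.925 = 0.7298, so ω = 2 arcsin(0.7298) ≈ 93.7°.

93.7°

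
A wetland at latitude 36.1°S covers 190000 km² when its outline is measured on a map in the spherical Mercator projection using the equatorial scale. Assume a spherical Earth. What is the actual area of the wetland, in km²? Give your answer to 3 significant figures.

The Mercator projection is conformal; its linear scale factor is the same in every direction and equals sec φ = 1/cos φ.
Areal scale = k² = sec²φ = 1/cos²(36.1°) = 1/0.8080² = 1.532.
True area = apparent / (areal scale) = 190000 / 1.532 ≈ 124000 km².

124000 km²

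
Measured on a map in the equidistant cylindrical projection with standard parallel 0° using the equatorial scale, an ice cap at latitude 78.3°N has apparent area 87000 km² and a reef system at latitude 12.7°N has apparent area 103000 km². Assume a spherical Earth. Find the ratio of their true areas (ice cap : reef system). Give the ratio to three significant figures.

0.176

On the plate carrée, areal scale = h·k = 1 × sec φ, so true area = apparent × cos φ.
True area of ice cap: 87000 × cos(78.3°) = 87000 × 0.2028 = 17640 km².
True area of reef system: 103000 × cos(12.7°) = 103000 × 0.9755 = 100500 km².
Ratio = 17640 / 100500 ≈ 0.176.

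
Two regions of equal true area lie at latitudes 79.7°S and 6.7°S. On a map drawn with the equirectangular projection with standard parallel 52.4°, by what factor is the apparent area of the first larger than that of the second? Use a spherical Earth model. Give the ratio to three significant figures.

5.55

With standard parallel φ₀ = 52.4°, the equirectangular projection gives x = Rλ cos φ₀, y = Rφ, so h = 1 and k = cos 52.4° / cos φ.
Areal scale at 79.7°: h·k = 1.000 × 3.412 = 3.412.
Areal scale at 6.7°: h·k = 1.000 × 0.6143 = 0.6143.
Ratio = 3.412/0.6143 ≈ 5.55.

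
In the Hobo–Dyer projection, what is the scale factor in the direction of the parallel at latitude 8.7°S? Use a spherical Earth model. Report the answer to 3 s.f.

0.803

The Hobo–Dyer projection is cylindrical equal-area with φ₀ = 37.5°. For cylindrical equal-area with standard parallel φ₀, h = cos φ / cos φ₀ and k = cos φ₀ / cos φ, so h·k = 1.
k = cos 37.5° / cos 8.7° = 0.7934/0.9885 = 0.8026.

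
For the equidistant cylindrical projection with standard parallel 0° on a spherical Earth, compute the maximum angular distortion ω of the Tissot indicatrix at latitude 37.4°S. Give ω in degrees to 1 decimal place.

13.2°

In the plate carrée (x = Rλ, y = Rφ), meridians are true-scale (h = 1) and parallels are stretched by k = sec φ.
At 37.4°: h = 1.000, k = 1.259; principal scales a = 1.259, b = 1.000.
sin(ω/2) = (a − b)/(a + b) = 0.2588/2.259 = 0.1146, so ω = 2 arcsin(0.1146) ≈ 13.2°.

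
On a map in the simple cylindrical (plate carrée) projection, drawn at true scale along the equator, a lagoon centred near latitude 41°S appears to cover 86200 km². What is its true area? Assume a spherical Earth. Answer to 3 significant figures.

65100 km²

In the plate carrée (x = Rλ, y = Rφ), meridians are true-scale (h = 1) and parallels are stretched by k = sec φ.
Areal scale = h·k = 1 × sec φ; at 41°, h = 1.000, k = 1.325, so h·k = 1.325.
True area = apparent / (areal scale) = 86200 / 1.325 ≈ 65100 km².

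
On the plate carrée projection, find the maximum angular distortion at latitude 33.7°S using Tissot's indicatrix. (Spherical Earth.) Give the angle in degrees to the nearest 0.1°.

10.5°

In the plate carrée (x = Rλ, y = Rφ), meridians are true-scale (h = 1) and parallels are stretched by k = sec φ.
At 33.7°: h = 1.000, k = 1.202; principal scales a = 1.202, b = 1.000.
sin(ω/2) = (a − b)/(a + b) = 0.2020/2.202 = 0.09173, so ω = 2 arcsin(0.09173) ≈ 10.5°.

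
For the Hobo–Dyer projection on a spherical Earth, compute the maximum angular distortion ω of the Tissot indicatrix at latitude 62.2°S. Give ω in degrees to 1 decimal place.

Hobo–Dyer is a cylindrical equal-area projection with standard parallels at ±37.5°. For cylindrical equal-area with standard parallel φ₀, h = cos φ / cos φ₀ and k = cos φ₀ / cos φ, so h·k = 1.
At 62.2°: h = 0.5879, k = 1.701; principal scales a = 1.701, b = 0.5879.
sin(ω/2) = (a − b)/(a + b) = 1.113/2.289 = 0.4863, so ω = 2 arcsin(0.4863) ≈ 58.2°.

58.2°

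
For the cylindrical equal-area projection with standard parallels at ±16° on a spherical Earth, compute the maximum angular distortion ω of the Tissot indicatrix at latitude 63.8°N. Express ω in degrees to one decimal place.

Cylindrical equal-area (φ₀ = 16°): h = cos φ / cos 16° along meridians, k = cos 16° / cos φ along parallels; h·k = 1.
At 63.8°: h = 0.4593, k = 2.177; principal scales a = 2.177, b = 0.4593.
sin(ω/2) = (a − b)/(a + b) = 1.718/2.637 = 0.6516, so ω = 2 arcsin(0.6516) ≈ 81.3°.

81.3°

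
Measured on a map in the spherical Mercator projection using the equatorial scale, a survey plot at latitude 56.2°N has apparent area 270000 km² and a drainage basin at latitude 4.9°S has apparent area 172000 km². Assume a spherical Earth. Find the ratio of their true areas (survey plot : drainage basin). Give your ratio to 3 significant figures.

Mercator's areal exaggeration is sec²φ; hence true area = (apparent area) · cos²φ.
True area of survey plot: 270000 × cos²(56.2°) = 270000 × 0.3095 = 83560 km².
True area of drainage basin: 172000 × cos²(4.9°) = 172000 × 0.9927 = 170700 km².
Ratio = 83560 / 170700 ≈ 0.489.

0.489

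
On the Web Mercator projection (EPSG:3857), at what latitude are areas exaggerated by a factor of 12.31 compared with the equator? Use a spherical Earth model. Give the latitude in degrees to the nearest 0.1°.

73.4°

Mercator areal scale is sec²φ.
sec²φ = 12.31  ⇒  cos²φ = 0.08123  ⇒  cos φ = 0.2850.
φ = arccos(0.2850) ≈ 73.4°.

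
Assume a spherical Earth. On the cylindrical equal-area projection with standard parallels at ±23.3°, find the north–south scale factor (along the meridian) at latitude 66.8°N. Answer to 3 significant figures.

For cylindrical equal-area with standard parallel φ₀, h = cos φ / cos φ₀ and k = cos φ₀ / cos φ, so h·k = 1.
h = cos 66.8° / cos 23.3° = 0.3939/0.9184 = 0.4289.

0.429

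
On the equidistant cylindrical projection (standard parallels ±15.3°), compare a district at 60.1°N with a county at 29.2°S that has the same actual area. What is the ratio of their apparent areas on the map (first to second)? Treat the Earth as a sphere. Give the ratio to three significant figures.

1.75

With standard parallel φ₀ = 15.3°, the equirectangular projection gives x = Rλ cos φ₀, y = Rφ, so h = 1 and k = cos 15.3° / cos φ.
Areal scale at 60.1°: h·k = 1.000 × 1.935 = 1.935.
Areal scale at 29.2°: h·k = 1.000 × 1.105 = 1.105.
Ratio = 1.935/1.105 ≈ 1.75.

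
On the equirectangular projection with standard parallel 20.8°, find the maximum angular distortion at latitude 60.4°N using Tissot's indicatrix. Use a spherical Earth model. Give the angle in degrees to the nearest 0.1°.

With standard parallel φ₀ = 20.8°, the equirectangular projection gives x = Rλ cos φ₀, y = Rφ, so h = 1 and k = cos 20.8° / cos φ.
At 60.4°: h = 1.000, k = 1.893; principal scales a = 1.893, b = 1.000.
sin(ω/2) = (a − b)/(a + b) = 0.8926/2.893 = 0.3086, so ω = 2 arcsin(0.3086) ≈ 35.9°.

35.9°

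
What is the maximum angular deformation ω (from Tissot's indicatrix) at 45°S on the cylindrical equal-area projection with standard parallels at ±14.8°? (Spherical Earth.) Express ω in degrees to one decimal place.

Cylindrical equal-area (φ₀ = 14.8°): h = cos φ / cos 14.8° along meridians, k = cos 14.8° / cos φ along parallels; h·k = 1.
At 45°: h = 0.7314, k = 1.367; principal scales a = 1.367, b = 0.7314.
sin(ω/2) = (a − b)/(a + b) = 0.6359/2.099 = 0.3030, so ω = 2 arcsin(0.3030) ≈ 35.3°.

35.3°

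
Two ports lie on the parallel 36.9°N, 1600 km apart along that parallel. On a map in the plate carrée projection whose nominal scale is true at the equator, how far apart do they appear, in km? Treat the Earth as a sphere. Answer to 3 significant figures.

2000 km

In the plate carrée (x = Rλ, y = Rφ), meridians are true-scale (h = 1) and parallels are stretched by k = sec φ.
Along the parallel, k = sec 36.9° = 1/0.7997 = 1.250.
Map distance = 1600 × 1.250 ≈ 2000 km.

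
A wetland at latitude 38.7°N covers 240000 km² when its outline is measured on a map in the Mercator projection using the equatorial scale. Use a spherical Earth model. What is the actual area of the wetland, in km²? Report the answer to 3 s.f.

146000 km²

For Mercator, h = k = sec φ (a conformal cylindrical projection has a single point scale, 1/cos φ).
Areal scale = k² = sec²φ = 1/cos²(38.7°) = 1/0.7804² = 1.642.
True area = apparent / (areal scale) = 240000 / 1.642 ≈ 146000 km².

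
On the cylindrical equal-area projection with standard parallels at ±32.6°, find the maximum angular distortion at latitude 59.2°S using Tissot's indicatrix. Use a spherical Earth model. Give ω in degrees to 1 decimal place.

54.8°

For cylindrical equal-area with standard parallel φ₀, h = cos φ / cos φ₀ and k = cos φ₀ / cos φ, so h·k = 1.
At 59.2°: h = 0.6078, k = 1.645; principal scales a = 1.645, b = 0.6078.
sin(ω/2) = (a − b)/(a + b) = 1.037/2.253 = 0.4605, so ω = 2 arcsin(0.4605) ≈ 54.8°.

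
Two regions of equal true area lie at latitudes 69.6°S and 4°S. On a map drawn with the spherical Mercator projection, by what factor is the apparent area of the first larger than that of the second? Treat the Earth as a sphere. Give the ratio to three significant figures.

8.19

Mercator areal scale is sec²φ.
At 69.6°: sec²(69.6°) = 1/0.3486² = 8.230.
At 4°: sec²(4°) = 1/0.9976² = 1.005.
Ratio = 8.230/1.005 = cos²(4°)/cos²(69.6°) ≈ 8.19.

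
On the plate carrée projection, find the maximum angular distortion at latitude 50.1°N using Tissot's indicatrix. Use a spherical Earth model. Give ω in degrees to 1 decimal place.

Plate carrée maps x = Rλ, y = Rφ. The meridian scale is h = 1 and the parallel scale is k = 1/cos φ = sec φ.
At 50.1°: h = 1.000, k = 1.559; principal scales a = 1.559, b = 1.000.
sin(ω/2) = (a − b)/(a + b) = 0.5590/2.559 = 0.2184, so ω = 2 arcsin(0.2184) ≈ 25.2°.

25.2°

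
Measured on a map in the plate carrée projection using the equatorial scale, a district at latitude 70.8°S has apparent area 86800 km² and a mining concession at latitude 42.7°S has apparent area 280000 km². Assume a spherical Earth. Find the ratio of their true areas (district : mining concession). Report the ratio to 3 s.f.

0.139

On the plate carrée, areal scale = h·k = 1 × sec φ, so true area = apparent × cos φ.
True area of district: 86800 × cos(70.8°) = 86800 × 0.3289 = 28550 km².
True area of mining concession: 280000 × cos(42.7°) = 280000 × 0.7349 = 205800 km².
Ratio = 28550 / 205800 ≈ 0.139.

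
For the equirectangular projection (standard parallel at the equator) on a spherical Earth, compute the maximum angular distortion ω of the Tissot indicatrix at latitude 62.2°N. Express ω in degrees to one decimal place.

For the equirectangular projection with φ₀ = 0 (plate carrée), h = 1 along meridians and k = sec φ along parallels.
At 62.2°: h = 1.000, k = 2.144; principal scales a = 2.144, b = 1.000.
sin(ω/2) = (a − b)/(a + b) = 1.144/3.144 = 0.3639, so ω = 2 arcsin(0.3639) ≈ 42.7°.

42.7°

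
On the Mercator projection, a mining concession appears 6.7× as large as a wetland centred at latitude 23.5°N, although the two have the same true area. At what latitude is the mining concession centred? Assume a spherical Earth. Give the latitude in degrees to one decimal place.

On Mercator, (apparent₁)/(apparent₂) = sec²φ₁ / sec²φ₂ when true areas are equal.
cos²φ₂ / cos²φ₁ = 6.7  ⇒  cos φ₁ = cos 23.5° / √6.7 = 0.9171/2.588 = 0.3543.
φ₁ = arccos(0.3543) ≈ 69.2°.

69.2°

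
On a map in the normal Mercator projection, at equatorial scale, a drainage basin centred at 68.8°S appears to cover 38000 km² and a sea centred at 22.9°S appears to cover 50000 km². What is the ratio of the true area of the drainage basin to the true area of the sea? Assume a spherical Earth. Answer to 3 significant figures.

0.117

Since Mercator area scale is 1/cos²φ, the true area equals the apparent area multiplied by cos²φ.
True area of drainage basin: 38000 × cos²(68.8°) = 38000 × 0.1308 = 4969 km².
True area of sea: 50000 × cos²(22.9°) = 50000 × 0.8486 = 42430 km².
Ratio = 4969 / 42430 ≈ 0.117.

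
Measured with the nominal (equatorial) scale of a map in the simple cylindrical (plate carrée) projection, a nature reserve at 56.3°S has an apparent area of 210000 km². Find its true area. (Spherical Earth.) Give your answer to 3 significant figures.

117000 km²

In the plate carrée (x = Rλ, y = Rφ), meridians are true-scale (h = 1) and parallels are stretched by k = sec φ.
Areal scale = h·k = 1 × sec φ; at 56.3°, h = 1.000, k = 1.802, so h·k = 1.802.
True area = apparent / (areal scale) = 210000 / 1.802 ≈ 117000 km².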